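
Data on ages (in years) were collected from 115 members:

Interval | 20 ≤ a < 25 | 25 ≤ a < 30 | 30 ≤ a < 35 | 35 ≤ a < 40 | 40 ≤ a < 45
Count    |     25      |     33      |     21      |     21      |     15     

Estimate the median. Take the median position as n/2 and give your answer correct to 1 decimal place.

Cumulative frequencies: 25, 58, 79, 100, 115
n = 115; position = n/2 = 57.5.
This falls in the class 25 ≤ a < 30: L = 25, F = 25, f = 33, h = 5.
Median ≈ 25 + ((57.5 − 25) / 33) × 5 = 29.9242

29.9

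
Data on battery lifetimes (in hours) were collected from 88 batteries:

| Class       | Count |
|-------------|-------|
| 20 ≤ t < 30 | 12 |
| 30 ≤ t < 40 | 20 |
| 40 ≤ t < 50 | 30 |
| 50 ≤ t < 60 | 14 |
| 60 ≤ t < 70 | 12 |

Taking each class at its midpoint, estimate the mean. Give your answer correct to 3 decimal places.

Midpoints: 25, 35, 45, 55, 65
Σfm = 12×25 + 20×35 + 30×45 + 14×55 + 12×65 = 3900
n = Σf = 88
Mean = 3900 / 88 = 44.3182

44.318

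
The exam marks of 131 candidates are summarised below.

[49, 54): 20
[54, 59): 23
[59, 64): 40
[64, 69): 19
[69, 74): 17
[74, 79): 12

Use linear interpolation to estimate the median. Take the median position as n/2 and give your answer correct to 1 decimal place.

Cumulative frequencies: 20, 43, 83, 102, 119, 131
n = 131; position = n/2 = 65.5.
This falls in the class [59, 64): L = 59, F = 43, f = 40, h = 5.
Median ≈ 59 + ((65.5 − 43) / 40) × 5 = 61.8125

61.8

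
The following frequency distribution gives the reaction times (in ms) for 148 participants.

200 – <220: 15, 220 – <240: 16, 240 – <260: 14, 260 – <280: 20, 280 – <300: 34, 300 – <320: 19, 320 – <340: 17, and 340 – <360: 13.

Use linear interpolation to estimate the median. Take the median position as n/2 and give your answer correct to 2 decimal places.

Cumulative frequencies: 15, 31, 45, 65, 99, 118, 135, 148
n = 148; position = n/2 = 74.
This falls in the class 280 – <300: L = 280, F = 65, f = 34, h = 20.
Median ≈ 280 + ((74 − 65) / 34) × 20 = 285.2941

285.29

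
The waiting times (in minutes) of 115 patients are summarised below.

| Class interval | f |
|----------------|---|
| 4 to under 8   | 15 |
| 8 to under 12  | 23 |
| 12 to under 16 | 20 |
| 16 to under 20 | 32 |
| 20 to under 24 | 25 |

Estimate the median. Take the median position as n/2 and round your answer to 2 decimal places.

Cumulative frequencies: 15, 38, 58, 90, 115
n = 115; position = n/2 = 57.5.
This falls in the class 12 to under 16: L = 12, F = 38, f = 20, h = 4.
Median ≈ 12 + ((57.5 − 38) / 20) × 4 = 15.9000

15.90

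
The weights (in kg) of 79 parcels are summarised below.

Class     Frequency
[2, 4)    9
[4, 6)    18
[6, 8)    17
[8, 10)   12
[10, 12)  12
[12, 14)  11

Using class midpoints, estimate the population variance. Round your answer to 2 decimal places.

Midpoints: 3, 5, 7, 9, 11, 13
n = 79, Σfm = 619, mean = 7.8354
Σfm² = 5647
Σf(m − x̄)² = Σfm² − (Σfm)²/n = 5647 − 619²/79 = 796.8608
Population variance = 796.8608 / 79 = 10.0868

10.09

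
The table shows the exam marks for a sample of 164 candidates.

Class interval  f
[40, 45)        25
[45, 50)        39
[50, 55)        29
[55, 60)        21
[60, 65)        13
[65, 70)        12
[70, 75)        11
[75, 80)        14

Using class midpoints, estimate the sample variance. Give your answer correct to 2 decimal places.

118.85

Midpoints: 42.5, 47.5, 52.5, 57.5, 62.5, 67.5, 72.5, 77.5
n = 164, Σfm = 9150, mean = 55.7927
Σfm² = 529875
Σf(m − x̄)² = Σfm² − (Σfm)²/n = 529875 − 9150²/164 = 19371.9512
Sample variance = 19371.9512 / 163 = 118.8463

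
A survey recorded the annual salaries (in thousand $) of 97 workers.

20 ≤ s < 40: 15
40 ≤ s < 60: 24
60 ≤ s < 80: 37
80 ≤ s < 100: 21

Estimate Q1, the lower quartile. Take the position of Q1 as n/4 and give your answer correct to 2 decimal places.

47.71

Cumulative frequencies: 15, 39, 76, 97
n = 97; position = n/4 = 24.25.
This falls in the class 40 ≤ s < 60: L = 40, F = 15, f = 24, h = 20.
Lower quartile ≈ 40 + ((24.25 − 15) / 24) × 20 = 47.7083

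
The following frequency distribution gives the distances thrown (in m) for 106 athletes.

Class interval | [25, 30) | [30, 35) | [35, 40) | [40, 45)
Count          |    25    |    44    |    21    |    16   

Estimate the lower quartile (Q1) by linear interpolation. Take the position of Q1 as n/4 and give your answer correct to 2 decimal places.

Cumulative frequencies: 25, 69, 90, 106
n = 106; position = n/4 = 26.5.
This falls in the class [30, 35): L = 30, F = 25, f = 44, h = 5.
Lower quartile ≈ 30 + ((26.5 − 25) / 44) × 5 = 30.1705

30.17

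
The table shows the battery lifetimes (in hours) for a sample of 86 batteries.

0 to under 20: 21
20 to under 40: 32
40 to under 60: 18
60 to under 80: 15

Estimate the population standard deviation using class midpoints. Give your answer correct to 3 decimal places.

Midpoints: 10, 30, 50, 70
n = 86, Σfm = 3120, mean = 36.2791
Σfm² = 149400
Σf(m − x̄)² = Σfm² − (Σfm)²/n = 149400 − 3120²/86 = 36209.3023
Population variance = 36209.3023 / 86 = 421.0384
Standard deviation = √421.0384 = 20.5192

20.519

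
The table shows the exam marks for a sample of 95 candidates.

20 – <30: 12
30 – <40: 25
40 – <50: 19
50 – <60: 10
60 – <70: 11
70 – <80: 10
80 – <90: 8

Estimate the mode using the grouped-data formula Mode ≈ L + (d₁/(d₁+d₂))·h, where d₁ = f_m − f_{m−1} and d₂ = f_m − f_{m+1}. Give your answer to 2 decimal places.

36.84

Modal class: 30 – <40 (highest frequency 25).
d₁ = 25 − 12 = 13, d₂ = 25 − 19 = 6
Mode ≈ 30 + (13/(13+6)) × 10 = 30 + 6.8421 = 36.8421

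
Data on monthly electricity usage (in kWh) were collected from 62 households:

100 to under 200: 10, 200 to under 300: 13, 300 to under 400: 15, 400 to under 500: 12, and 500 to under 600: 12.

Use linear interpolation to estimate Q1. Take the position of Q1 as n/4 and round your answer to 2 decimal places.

242.31

Cumulative frequencies: 10, 23, 38, 50, 62
n = 62; position = n/4 = 15.5.
This falls in the class 200 to under 300: L = 200, F = 10, f = 13, h = 100.
Lower quartile ≈ 200 + ((15.5 − 10) / 13) × 100 = 242.3077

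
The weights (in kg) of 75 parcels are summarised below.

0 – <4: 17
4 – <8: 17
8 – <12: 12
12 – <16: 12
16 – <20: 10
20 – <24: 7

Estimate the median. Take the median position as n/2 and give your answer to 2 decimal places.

9.17

Cumulative frequencies: 17, 34, 46, 58, 68, 75
n = 75; position = n/2 = 37.5.
This falls in the class 8 – <12: L = 8, F = 34, f = 12, h = 4.
Median ≈ 8 + ((37.5 − 34) / 12) × 4 = 9.1667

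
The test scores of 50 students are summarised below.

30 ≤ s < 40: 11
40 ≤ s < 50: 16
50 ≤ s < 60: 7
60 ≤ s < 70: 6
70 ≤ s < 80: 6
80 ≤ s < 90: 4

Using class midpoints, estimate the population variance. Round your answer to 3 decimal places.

249.440

Midpoints: 35, 45, 55, 65, 75, 85
n = 50, Σfm = 2670, mean = 53.4000
Σfm² = 155050
Σf(m − x̄)² = Σfm² − (Σfm)²/n = 155050 − 2670²/50 = 12472.0000
Population variance = 12472.0000 / 50 = 249.4400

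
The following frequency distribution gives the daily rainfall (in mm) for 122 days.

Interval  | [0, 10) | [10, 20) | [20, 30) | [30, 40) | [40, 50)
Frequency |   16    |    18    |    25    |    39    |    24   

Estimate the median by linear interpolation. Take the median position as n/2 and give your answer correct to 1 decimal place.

30.5

Cumulative frequencies: 16, 34, 59, 98, 122
n = 122; position = n/2 = 61.
This falls in the class [30, 40): L = 30, F = 59, f = 39, h = 10.
Median ≈ 30 + ((61 − 59) / 39) × 10 = 30.5128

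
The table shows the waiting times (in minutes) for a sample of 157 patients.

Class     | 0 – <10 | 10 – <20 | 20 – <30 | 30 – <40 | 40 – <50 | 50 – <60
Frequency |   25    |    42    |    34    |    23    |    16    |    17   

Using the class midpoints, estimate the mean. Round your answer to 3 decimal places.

25.892

Midpoints: 5, 15, 25, 35, 45, 55
Σfm = 25×5 + 42×15 + 34×25 + 23×35 + 16×45 + 17×55 = 4065
n = Σf = 157
Mean = 4065 / 157 = 25.8917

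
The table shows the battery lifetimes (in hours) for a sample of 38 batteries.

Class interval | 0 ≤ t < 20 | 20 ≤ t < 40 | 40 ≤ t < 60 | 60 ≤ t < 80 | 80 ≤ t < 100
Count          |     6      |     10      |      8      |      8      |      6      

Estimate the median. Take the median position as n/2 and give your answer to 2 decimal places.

Cumulative frequencies: 6, 16, 24, 32, 38
n = 38; position = n/2 = 19.
This falls in the class 40 ≤ t < 60: L = 40, F = 16, f = 8, h = 20.
Median ≈ 40 + ((19 − 16) / 8) × 20 = 47.5000

47.50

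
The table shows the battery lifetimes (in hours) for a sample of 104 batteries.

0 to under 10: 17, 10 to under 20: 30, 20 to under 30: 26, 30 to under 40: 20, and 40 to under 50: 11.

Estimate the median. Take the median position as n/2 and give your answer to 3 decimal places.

21.923

Cumulative frequencies: 17, 47, 73, 93, 104
n = 104; position = n/2 = 52.
This falls in the class 20 to under 30: L = 20, F = 47, f = 26, h = 10.
Median ≈ 20 + ((52 − 47) / 26) × 10 = 21.9231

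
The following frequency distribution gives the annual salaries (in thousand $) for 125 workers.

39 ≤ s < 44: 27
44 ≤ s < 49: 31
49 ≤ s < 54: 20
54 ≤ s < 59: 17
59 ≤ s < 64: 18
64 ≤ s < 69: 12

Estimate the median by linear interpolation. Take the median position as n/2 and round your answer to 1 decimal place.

50.1

Cumulative frequencies: 27, 58, 78, 95, 113, 125
n = 125; position = n/2 = 62.5.
This falls in the class 49 ≤ s < 54: L = 49, F = 58, f = 20, h = 5.
Median ≈ 49 + ((62.5 − 58) / 20) × 5 = 50.1250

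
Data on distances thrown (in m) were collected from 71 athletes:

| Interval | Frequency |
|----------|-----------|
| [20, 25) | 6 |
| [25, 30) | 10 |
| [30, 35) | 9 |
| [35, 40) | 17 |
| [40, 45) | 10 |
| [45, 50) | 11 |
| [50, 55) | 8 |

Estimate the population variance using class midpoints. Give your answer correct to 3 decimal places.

80.232

Midpoints: 22.5, 27.5, 32.5, 37.5, 42.5, 47.5, 52.5
n = 71, Σfm = 2707.5, mean = 38.1338
Σfm² = 108943.75
Σf(m − x̄)² = Σfm² − (Σfm)²/n = 108943.75 − 2707.5²/71 = 5696.4789
Population variance = 5696.4789 / 71 = 80.2321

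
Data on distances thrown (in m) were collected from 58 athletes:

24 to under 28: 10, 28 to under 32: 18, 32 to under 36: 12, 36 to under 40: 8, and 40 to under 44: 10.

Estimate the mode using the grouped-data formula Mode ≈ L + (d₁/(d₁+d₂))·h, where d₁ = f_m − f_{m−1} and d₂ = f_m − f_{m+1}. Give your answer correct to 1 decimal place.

Modal class: 28 to under 32 (highest frequency 18).
d₁ = 18 − 10 = 8, d₂ = 18 − 12 = 6
Mode ≈ 28 + (8/(8+6)) × 4 = 28 + 2.2857 = 30.2857

30.3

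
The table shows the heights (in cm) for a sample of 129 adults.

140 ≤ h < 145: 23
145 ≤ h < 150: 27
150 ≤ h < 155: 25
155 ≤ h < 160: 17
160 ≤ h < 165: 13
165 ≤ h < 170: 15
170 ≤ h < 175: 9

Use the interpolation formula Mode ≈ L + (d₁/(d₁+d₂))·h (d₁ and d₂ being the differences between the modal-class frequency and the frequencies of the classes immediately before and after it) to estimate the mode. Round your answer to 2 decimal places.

Modal class: 145 ≤ h < 150 (highest frequency 27).
d₁ = 27 − 23 = 4, d₂ = 27 − 25 = 2
Mode ≈ 145 + (4/(4+2)) × 5 = 145 + 3.3333 = 148.3333

148.33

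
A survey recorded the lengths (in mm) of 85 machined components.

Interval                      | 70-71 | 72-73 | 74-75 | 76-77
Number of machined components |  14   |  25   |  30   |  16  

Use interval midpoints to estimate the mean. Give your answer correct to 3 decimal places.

73.629

Midpoints: 70.5, 72.5, 74.5, 76.5
Σfm = 14×70.5 + 25×72.5 + 30×74.5 + 16×76.5 = 6258.5
n = Σf = 85
Mean = 6258.5 / 85 = 73.6294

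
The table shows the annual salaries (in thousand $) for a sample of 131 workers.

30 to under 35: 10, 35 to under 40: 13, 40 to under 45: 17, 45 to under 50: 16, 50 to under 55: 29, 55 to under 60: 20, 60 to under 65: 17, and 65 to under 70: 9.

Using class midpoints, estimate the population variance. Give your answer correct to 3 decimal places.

Midpoints: 32.5, 37.5, 42.5, 47.5, 52.5, 57.5, 62.5, 67.5
n = 131, Σfm = 6637.5, mean = 50.6679
Σfm² = 349118.75
Σf(m − x̄)² = Σfm² − (Σfm)²/n = 349118.75 − 6637.5²/131 = 12810.3053
Population variance = 12810.3053 / 131 = 97.7886

97.789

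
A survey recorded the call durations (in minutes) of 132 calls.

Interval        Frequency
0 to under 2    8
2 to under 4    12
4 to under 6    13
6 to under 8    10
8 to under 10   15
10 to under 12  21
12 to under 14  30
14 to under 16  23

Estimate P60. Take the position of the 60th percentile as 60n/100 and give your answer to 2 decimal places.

Cumulative frequencies: 8, 20, 33, 43, 58, 79, 109, 132
n = 132; position = 60n/100 = 79.2.
This falls in the class 12 to under 14: L = 12, F = 79, f = 30, h = 2.
60th percentile ≈ 12 + ((79.2 − 79) / 30) × 2 = 12.0133

12.01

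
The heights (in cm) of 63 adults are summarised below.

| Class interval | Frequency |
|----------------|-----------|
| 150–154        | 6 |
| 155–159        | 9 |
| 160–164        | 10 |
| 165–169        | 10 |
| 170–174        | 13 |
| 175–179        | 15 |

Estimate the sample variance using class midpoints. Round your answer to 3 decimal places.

Midpoints: 152, 157, 162, 167, 172, 177
n = 63, Σfm = 10506, mean = 166.7619
Σfm² = 1756322
Σf(m − x̄)² = Σfm² − (Σfm)²/n = 1756322 − 10506²/63 = 4321.4286
Sample variance = 4321.4286 / 62 = 69.7005

69.700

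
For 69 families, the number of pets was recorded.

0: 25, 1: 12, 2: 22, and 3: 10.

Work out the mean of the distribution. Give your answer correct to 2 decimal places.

Values: 0, 1, 2, 3
Σfx = 25×0 + 12×1 + 22×2 + 10×3 = 86
n = Σf = 69
Mean = 86 / 69 = 1.2464

1.25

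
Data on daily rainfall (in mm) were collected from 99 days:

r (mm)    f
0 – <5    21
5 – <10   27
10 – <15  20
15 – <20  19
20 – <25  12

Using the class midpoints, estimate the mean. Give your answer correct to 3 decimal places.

11.187

Midpoints: 2.5, 7.5, 12.5, 17.5, 22.5
Σfm = 21×2.5 + 27×7.5 + 20×12.5 + 19×17.5 + 12×22.5 = 1107.5
n = Σf = 99
Mean = 1107.5 / 99 = 11.1869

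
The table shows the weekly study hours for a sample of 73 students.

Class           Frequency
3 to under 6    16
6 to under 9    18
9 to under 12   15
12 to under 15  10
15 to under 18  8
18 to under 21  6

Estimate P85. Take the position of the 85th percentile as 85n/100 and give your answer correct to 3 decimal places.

16.144

Cumulative frequencies: 16, 34, 49, 59, 67, 73
n = 73; position = 85n/100 = 62.05.
This falls in the class 15 to under 18: L = 15, F = 59, f = 8, h = 3.
85th percentile ≈ 15 + ((62.05 − 59) / 8) × 3 = 16.1438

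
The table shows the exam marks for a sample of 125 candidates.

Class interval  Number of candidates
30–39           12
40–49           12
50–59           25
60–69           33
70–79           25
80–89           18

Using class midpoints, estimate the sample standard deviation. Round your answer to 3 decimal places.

Midpoints: 34.5, 44.5, 54.5, 64.5, 74.5, 84.5
n = 125, Σfm = 7822.5, mean = 62.5800
Σfm² = 516871.25
Σf(m − x̄)² = Σfm² − (Σfm)²/n = 516871.25 − 7822.5²/125 = 27339.2000
Sample variance = 27339.2000 / 124 = 220.4774
Standard deviation = √220.4774 = 14.8485

14.848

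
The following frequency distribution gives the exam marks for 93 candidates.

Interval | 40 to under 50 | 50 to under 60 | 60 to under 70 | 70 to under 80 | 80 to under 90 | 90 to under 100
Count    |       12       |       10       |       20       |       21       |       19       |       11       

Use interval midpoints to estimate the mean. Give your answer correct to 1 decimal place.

Midpoints: 45, 55, 65, 75, 85, 95
Σfm = 12×45 + 10×55 + 20×65 + 21×75 + 19×85 + 11×95 = 6625
n = Σf = 93
Mean = 6625 / 93 = 71.2366

71.2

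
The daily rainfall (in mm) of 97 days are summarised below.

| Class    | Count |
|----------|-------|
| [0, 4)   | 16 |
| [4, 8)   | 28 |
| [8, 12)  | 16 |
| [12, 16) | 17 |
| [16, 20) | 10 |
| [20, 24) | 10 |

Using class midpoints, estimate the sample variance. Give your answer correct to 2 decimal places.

39.75

Midpoints: 2, 6, 10, 14, 18, 22
n = 97, Σfm = 998, mean = 10.2887
Σfm² = 14084
Σf(m − x̄)² = Σfm² − (Σfm)²/n = 14084 − 998²/97 = 3815.9175
Sample variance = 3815.9175 / 96 = 39.7491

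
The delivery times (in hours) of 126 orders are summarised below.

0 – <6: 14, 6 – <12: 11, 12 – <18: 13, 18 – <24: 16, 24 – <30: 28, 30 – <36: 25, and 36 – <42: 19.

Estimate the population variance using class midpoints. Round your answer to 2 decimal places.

Midpoints: 3, 9, 15, 21, 27, 33, 39
n = 126, Σfm = 2994, mean = 23.7619
Σfm² = 87534
Σf(m − x̄)² = Σfm² − (Σfm)²/n = 87534 − 2994²/126 = 16390.8571
Population variance = 16390.8571 / 126 = 130.0862

130.09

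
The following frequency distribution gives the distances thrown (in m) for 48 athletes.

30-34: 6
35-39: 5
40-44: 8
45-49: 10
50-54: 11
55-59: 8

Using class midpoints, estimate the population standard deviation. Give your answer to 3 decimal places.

Midpoints: 32, 37, 42, 47, 52, 57
n = 48, Σfm = 2211, mean = 46.0625
Σfm² = 104927
Σf(m − x̄)² = Σfm² − (Σfm)²/n = 104927 − 2211²/48 = 3082.8125
Population variance = 3082.8125 / 48 = 64.2253
Standard deviation = √64.2253 = 8.0141

8.014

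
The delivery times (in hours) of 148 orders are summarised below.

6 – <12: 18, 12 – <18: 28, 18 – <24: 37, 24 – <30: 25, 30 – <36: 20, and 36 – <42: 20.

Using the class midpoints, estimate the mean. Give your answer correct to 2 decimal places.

Midpoints: 9, 15, 21, 27, 33, 39
Σfm = 18×9 + 28×15 + 37×21 + 25×27 + 20×33 + 20×39 = 3474
n = Σf = 148
Mean = 3474 / 148 = 23.4730

23.47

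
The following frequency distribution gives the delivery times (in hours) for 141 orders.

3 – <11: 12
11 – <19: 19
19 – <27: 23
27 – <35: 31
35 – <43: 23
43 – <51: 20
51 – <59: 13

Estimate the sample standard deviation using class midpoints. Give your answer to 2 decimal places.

13.97

Midpoints: 7, 15, 23, 31, 39, 47, 55
n = 141, Σfm = 4411, mean = 31.2837
Σfm² = 165309
Σf(m − x̄)² = Σfm² − (Σfm)²/n = 165309 − 4411²/141 = 27316.6525
Sample variance = 27316.6525 / 140 = 195.1189
Standard deviation = √195.1189 = 13.9685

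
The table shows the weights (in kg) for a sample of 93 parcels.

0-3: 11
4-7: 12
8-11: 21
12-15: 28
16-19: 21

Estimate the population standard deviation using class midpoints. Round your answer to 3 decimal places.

5.148

Midpoints: 1.5, 5.5, 9.5, 13.5, 17.5
n = 93, Σfm = 1027.5, mean = 11.0484
Σfm² = 13817.25
Σf(m − x̄)² = Σfm² − (Σfm)²/n = 13817.25 − 1027.5²/93 = 2465.0323
Population variance = 2465.0323 / 93 = 26.5057
Standard deviation = √26.5057 = 5.1484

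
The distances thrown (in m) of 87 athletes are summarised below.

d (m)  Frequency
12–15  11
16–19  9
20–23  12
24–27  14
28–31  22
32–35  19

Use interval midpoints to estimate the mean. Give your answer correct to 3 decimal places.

Midpoints: 13.5, 17.5, 21.5, 25.5, 29.5, 33.5
Σfm = 11×13.5 + 9×17.5 + 12×21.5 + 14×25.5 + 22×29.5 + 19×33.5 = 2206.5
n = Σf = 87
Mean = 2206.5 / 87 = 25.3621

25.362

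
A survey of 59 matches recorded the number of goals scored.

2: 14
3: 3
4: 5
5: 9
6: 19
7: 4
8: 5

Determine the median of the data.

5

Cumulative frequencies: 14, 17, 22, 31, 50, 54, 59
n = 59, so the median is the value in position (n+1)/2 = 30.
Position 30 falls at value 5.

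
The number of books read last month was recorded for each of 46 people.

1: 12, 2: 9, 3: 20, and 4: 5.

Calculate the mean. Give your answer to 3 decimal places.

Values: 1, 2, 3, 4
Σfx = 12×1 + 9×2 + 20×3 + 5×4 = 110
n = Σf = 46
Mean = 110 / 46 = 2.3913

2.391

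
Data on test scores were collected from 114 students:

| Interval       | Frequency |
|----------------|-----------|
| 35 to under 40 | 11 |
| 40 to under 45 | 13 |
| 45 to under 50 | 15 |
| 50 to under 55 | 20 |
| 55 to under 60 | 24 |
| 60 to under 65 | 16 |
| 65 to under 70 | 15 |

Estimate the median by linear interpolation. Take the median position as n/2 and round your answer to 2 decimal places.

54.50

Cumulative frequencies: 11, 24, 39, 59, 83, 99, 114
n = 114; position = n/2 = 57.
This falls in the class 50 to under 55: L = 50, F = 39, f = 20, h = 5.
Median ≈ 50 + ((57 − 39) / 20) × 5 = 54.5000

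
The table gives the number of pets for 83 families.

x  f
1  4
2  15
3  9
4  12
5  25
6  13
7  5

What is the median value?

Cumulative frequencies: 4, 19, 28, 40, 65, 78, 83
n = 83, so the median is the value in position (n+1)/2 = 42.
Position 42 falls at value 5.

5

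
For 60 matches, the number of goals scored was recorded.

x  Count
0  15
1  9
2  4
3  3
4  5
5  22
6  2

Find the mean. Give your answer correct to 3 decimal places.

2.800

Values: 0, 1, 2, 3, 4, 5, 6
Σfx = 15×0 + 9×1 + 4×2 + 3×3 + 5×4 + 22×5 + 2×6 = 168
n = Σf = 60
Mean = 168 / 60 = 2.8000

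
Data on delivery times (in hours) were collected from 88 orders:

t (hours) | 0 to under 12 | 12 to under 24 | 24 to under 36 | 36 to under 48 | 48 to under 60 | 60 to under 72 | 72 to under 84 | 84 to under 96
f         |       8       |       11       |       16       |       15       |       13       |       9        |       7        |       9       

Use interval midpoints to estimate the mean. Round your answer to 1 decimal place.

45.5

Midpoints: 6, 18, 30, 42, 54, 66, 78, 90
Σfm = 8×6 + 11×18 + 16×30 + 15×42 + 13×54 + 9×66 + 7×78 + 9×90 = 4008
n = Σf = 88
Mean = 4008 / 88 = 45.5455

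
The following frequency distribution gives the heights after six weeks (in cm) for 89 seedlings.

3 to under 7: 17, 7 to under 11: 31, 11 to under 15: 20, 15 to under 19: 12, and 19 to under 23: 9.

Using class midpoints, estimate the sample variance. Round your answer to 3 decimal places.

24.225

Midpoints: 5, 9, 13, 17, 21
n = 89, Σfm = 1017, mean = 11.4270
Σfm² = 13753
Σf(m − x̄)² = Σfm² − (Σfm)²/n = 13753 − 1017²/89 = 2131.7753
Sample variance = 2131.7753 / 88 = 24.2247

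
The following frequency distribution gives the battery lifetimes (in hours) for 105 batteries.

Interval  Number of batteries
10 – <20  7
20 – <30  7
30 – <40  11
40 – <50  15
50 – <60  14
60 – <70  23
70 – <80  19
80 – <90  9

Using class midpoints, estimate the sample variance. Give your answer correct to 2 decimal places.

398.04

Midpoints: 15, 25, 35, 45, 55, 65, 75, 85
n = 105, Σfm = 5795, mean = 55.1905
Σfm² = 361225
Σf(m − x̄)² = Σfm² − (Σfm)²/n = 361225 − 5795²/105 = 41396.1905
Sample variance = 41396.1905 / 104 = 398.0403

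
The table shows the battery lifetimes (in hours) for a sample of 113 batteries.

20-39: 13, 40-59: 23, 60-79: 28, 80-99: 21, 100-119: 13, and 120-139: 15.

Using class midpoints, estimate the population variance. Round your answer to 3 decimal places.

943.848

Midpoints: 29.5, 49.5, 69.5, 89.5, 109.5, 129.5
n = 113, Σfm = 8713.5, mean = 77.1106
Σfm² = 778558.25
Σf(m − x̄)² = Σfm² − (Σfm)²/n = 778558.25 − 8713.5²/113 = 106654.8673
Population variance = 106654.8673 / 113 = 943.8484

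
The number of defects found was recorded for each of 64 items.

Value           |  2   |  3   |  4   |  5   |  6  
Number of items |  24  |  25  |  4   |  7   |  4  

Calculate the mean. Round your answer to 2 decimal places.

Values: 2, 3, 4, 5, 6
Σfx = 24×2 + 25×3 + 4×4 + 7×5 + 4×6 = 198
n = Σf = 64
Mean = 198 / 64 = 3.0938

3.09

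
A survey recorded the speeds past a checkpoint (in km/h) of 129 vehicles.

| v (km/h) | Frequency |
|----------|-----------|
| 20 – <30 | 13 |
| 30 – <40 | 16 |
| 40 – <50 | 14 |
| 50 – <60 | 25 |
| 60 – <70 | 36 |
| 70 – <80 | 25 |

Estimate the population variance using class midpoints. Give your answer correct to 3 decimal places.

Midpoints: 25, 35, 45, 55, 65, 75
n = 129, Σfm = 7105, mean = 55.0775
Σfm² = 424425
Σf(m − x̄)² = Σfm² − (Σfm)²/n = 424425 − 7105²/129 = 33099.2248
Population variance = 33099.2248 / 129 = 256.5831

256.583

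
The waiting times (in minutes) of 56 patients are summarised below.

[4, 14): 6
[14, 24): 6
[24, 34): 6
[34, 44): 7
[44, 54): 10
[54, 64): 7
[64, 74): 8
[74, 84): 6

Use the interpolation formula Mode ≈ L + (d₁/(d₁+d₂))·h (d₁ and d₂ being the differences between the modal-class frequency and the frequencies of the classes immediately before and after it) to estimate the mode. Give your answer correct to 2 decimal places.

49.00

Modal class: [44, 54) (highest frequency 10).
d₁ = 10 − 7 = 3, d₂ = 10 − 7 = 3
Mode ≈ 44 + (3/(3+3)) × 10 = 44 + 5.0000 = 49.0000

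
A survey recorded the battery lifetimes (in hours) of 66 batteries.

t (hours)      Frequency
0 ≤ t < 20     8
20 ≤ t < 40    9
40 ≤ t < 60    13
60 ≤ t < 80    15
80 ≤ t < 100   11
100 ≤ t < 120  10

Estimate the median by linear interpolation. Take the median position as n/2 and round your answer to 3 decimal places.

Cumulative frequencies: 8, 17, 30, 45, 56, 66
n = 66; position = n/2 = 33.
This falls in the class 60 ≤ t < 80: L = 60, F = 30, f = 15, h = 20.
Median ≈ 60 + ((33 − 30) / 15) × 20 = 64.0000

64.000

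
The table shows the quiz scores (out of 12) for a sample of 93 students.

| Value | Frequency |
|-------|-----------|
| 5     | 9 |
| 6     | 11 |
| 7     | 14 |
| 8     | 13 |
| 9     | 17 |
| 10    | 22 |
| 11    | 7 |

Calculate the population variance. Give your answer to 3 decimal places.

3.259

Values: 5, 6, 7, 8, 9, 10, 11
n = 93, Σfx = 763, mean = 8.2043
Σfx² = 6563
Σf(x − x̄)² = Σfx² − (Σfx)²/n = 6563 − 763²/93 = 303.1183
Population variance = 303.1183 / 93 = 3.2593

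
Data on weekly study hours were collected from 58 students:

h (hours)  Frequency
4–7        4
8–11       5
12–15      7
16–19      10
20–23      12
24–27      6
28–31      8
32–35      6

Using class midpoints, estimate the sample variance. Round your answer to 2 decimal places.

Midpoints: 5.5, 9.5, 13.5, 17.5, 21.5, 25.5, 29.5, 33.5
n = 58, Σfm = 1187, mean = 20.4655
Σfm² = 28054.5
Σf(m − x̄)² = Σfm² − (Σfm)²/n = 28054.5 − 1187²/58 = 3761.9310
Sample variance = 3761.9310 / 57 = 65.9988

66.00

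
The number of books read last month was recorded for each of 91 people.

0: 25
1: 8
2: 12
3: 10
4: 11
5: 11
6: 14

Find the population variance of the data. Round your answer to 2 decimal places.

4.85

Values: 0, 1, 2, 3, 4, 5, 6
n = 91, Σfx = 245, mean = 2.6923
Σfx² = 1101
Σf(x − x̄)² = Σfx² − (Σfx)²/n = 1101 − 245²/91 = 441.3846
Population variance = 441.3846 / 91 = 4.8504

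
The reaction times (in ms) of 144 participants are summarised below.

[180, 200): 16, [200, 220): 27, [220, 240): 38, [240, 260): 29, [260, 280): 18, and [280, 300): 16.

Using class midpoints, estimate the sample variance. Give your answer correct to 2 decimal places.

883.22

Midpoints: 190, 210, 230, 250, 270, 290
n = 144, Σfm = 34200, mean = 237.5000
Σfm² = 8248800
Σf(m − x̄)² = Σfm² − (Σfm)²/n = 8248800 − 34200²/144 = 126300.0000
Sample variance = 126300.0000 / 143 = 883.2168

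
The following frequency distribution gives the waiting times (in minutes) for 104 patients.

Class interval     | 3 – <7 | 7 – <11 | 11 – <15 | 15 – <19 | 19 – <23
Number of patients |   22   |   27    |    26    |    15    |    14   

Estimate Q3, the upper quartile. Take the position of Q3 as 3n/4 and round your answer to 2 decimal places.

15.80

Cumulative frequencies: 22, 49, 75, 90, 104
n = 104; position = 3n/4 = 78.
This falls in the class 15 – <19: L = 15, F = 75, f = 15, h = 4.
Upper quartile ≈ 15 + ((78 − 75) / 15) × 4 = 15.8000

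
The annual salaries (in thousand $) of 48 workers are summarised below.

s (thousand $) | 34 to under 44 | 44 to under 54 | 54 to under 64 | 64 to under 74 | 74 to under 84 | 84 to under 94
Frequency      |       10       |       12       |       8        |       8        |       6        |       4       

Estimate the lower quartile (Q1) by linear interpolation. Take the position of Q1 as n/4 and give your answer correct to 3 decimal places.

45.667

Cumulative frequencies: 10, 22, 30, 38, 44, 48
n = 48; position = n/4 = 12.
This falls in the class 44 to under 54: L = 44, F = 10, f = 12, h = 10.
Lower quartile ≈ 44 + ((12 − 10) / 12) × 10 = 45.6667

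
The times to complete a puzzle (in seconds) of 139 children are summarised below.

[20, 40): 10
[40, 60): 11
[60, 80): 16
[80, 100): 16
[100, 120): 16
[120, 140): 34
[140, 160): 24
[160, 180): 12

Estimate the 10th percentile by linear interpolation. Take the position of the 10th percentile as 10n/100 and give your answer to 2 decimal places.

Cumulative frequencies: 10, 21, 37, 53, 69, 103, 127, 139
n = 139; position = 10n/100 = 13.9.
This falls in the class [40, 60): L = 40, F = 10, f = 11, h = 20.
10th percentile ≈ 40 + ((13.9 − 10) / 11) × 20 = 47.0909

47.09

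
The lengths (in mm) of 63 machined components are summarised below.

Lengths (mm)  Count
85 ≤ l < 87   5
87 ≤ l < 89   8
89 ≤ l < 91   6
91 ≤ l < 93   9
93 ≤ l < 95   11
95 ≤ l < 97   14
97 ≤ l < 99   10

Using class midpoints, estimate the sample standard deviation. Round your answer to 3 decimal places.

Midpoints: 86, 88, 90, 92, 94, 96, 98
n = 63, Σfm = 5860, mean = 93.0159
Σfm² = 545968
Σf(m − x̄)² = Σfm² − (Σfm)²/n = 545968 − 5860²/63 = 894.9841
Sample variance = 894.9841 / 62 = 14.4352
Standard deviation = √14.4352 = 3.7994

3.799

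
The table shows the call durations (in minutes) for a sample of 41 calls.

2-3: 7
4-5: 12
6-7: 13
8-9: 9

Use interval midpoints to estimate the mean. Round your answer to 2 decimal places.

Midpoints: 2.5, 4.5, 6.5, 8.5
Σfm = 7×2.5 + 12×4.5 + 13×6.5 + 9×8.5 = 232.5
n = Σf = 41
Mean = 232.5 / 41 = 5.6707

5.67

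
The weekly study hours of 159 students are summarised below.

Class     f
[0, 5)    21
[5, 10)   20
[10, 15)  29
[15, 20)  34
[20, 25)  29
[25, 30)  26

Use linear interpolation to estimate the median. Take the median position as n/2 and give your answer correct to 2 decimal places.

Cumulative frequencies: 21, 41, 70, 104, 133, 159
n = 159; position = n/2 = 79.5.
This falls in the class [15, 20): L = 15, F = 70, f = 34, h = 5.
Median ≈ 15 + ((79.5 − 70) / 34) × 5 = 16.3971

16.40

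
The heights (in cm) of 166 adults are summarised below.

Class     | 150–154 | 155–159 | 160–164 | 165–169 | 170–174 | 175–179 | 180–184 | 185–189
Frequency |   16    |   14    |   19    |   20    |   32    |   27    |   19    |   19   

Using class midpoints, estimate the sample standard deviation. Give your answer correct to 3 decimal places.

Midpoints: 152, 157, 162, 167, 172, 177, 182, 187
n = 166, Σfm = 28342, mean = 170.7349
Σfm² = 4857504
Σf(m − x̄)² = Σfm² − (Σfm)²/n = 4857504 − 28342²/166 = 18534.3373
Sample variance = 18534.3373 / 165 = 112.3293
Standard deviation = √112.3293 = 10.5986

10.599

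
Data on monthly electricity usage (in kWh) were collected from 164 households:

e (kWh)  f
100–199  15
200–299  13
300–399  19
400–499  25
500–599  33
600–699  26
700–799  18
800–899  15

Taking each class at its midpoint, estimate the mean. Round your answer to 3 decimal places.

515.963

Midpoints: 149.5, 249.5, 349.5, 449.5, 549.5, 649.5, 749.5, 849.5
Σfm = 15×149.5 + 13×249.5 + 19×349.5 + 25×449.5 + 33×549.5 + 26×649.5 + 18×749.5 + 15×849.5 = 84618
n = Σf = 164
Mean = 84618 / 164 = 515.9634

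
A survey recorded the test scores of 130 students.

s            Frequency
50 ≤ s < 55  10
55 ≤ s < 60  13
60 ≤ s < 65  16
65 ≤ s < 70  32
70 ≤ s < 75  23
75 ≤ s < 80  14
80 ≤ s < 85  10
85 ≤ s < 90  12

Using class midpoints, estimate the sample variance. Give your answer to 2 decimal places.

Midpoints: 52.5, 57.5, 62.5, 67.5, 72.5, 77.5, 82.5, 87.5
n = 130, Σfm = 9060, mean = 69.6923
Σfm² = 643762.5
Σf(m − x̄)² = Σfm² − (Σfm)²/n = 643762.5 − 9060²/130 = 12350.1923
Sample variance = 12350.1923 / 129 = 95.7379

95.74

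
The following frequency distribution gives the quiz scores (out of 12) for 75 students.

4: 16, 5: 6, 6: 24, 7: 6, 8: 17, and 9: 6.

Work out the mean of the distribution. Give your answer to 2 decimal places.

6.27

Values: 4, 5, 6, 7, 8, 9
Σfx = 16×4 + 6×5 + 24×6 + 6×7 + 17×8 + 6×9 = 470
n = Σf = 75
Mean = 470 / 75 = 6.2667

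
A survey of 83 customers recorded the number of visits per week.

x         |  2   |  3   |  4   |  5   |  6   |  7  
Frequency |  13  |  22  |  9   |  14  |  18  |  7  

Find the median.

Cumulative frequencies: 13, 35, 44, 58, 76, 83
n = 83, so the median is the value in position (n+1)/2 = 42.
Position 42 falls at value 4.

4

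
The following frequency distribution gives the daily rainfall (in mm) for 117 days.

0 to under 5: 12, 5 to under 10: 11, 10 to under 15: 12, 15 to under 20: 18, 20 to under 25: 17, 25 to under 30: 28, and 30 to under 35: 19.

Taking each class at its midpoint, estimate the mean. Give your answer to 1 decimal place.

20.1

Midpoints: 2.5, 7.5, 12.5, 17.5, 22.5, 27.5, 32.5
Σfm = 12×2.5 + 11×7.5 + 12×12.5 + 18×17.5 + 17×22.5 + 28×27.5 + 19×32.5 = 2347.5
n = Σf = 117
Mean = 2347.5 / 117 = 20.0641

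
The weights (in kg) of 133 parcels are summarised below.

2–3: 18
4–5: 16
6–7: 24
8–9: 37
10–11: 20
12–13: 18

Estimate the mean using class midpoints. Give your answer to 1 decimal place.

Midpoints: 2.5, 4.5, 6.5, 8.5, 10.5, 12.5
Σfm = 18×2.5 + 16×4.5 + 24×6.5 + 37×8.5 + 20×10.5 + 18×12.5 = 1022.5
n = Σf = 133
Mean = 1022.5 / 133 = 7.6880

7.7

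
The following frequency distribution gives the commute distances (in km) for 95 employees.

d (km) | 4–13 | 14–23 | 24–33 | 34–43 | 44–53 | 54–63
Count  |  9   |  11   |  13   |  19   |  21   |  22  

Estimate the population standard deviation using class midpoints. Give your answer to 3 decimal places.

16.121

Midpoints: 8.5, 18.5, 28.5, 38.5, 48.5, 58.5
n = 95, Σfm = 3687.5, mean = 38.8158
Σfm² = 167823.75
Σf(m − x̄)² = Σfm² − (Σfm)²/n = 167823.75 − 3687.5²/95 = 24690.5263
Population variance = 24690.5263 / 95 = 259.9003
Standard deviation = √259.9003 = 16.1214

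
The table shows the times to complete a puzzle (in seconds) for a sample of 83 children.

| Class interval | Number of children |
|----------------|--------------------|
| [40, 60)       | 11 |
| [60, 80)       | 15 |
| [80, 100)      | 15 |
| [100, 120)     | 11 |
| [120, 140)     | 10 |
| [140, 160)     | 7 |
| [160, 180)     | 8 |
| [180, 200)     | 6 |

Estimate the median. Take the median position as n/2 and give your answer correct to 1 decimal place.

100.9

Cumulative frequencies: 11, 26, 41, 52, 62, 69, 77, 83
n = 83; position = n/2 = 41.5.
This falls in the class [100, 120): L = 100, F = 41, f = 11, h = 20.
Median ≈ 100 + ((41.5 − 41) / 11) × 20 = 100.9091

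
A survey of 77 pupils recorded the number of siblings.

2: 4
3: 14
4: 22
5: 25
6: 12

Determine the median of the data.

Cumulative frequencies: 4, 18, 40, 65, 77
n = 77, so the median is the value in position (n+1)/2 = 39.
Position 39 falls at value 4.

4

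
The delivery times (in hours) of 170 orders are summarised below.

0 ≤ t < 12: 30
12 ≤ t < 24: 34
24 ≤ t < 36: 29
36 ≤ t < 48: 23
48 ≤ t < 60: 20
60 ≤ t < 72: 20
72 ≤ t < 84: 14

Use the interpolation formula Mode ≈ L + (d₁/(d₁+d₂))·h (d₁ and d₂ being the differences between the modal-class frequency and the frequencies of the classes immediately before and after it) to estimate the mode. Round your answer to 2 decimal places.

Modal class: 12 ≤ t < 24 (highest frequency 34).
d₁ = 34 − 30 = 4, d₂ = 34 − 29 = 5
Mode ≈ 12 + (4/(4+5)) × 12 = 12 + 5.3333 = 17.3333

17.33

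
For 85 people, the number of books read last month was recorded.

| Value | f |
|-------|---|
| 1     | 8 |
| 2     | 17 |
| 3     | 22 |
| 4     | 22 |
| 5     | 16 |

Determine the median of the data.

3

Cumulative frequencies: 8, 25, 47, 69, 85
n = 85, so the median is the value in position (n+1)/2 = 43.
Position 43 falls at value 3.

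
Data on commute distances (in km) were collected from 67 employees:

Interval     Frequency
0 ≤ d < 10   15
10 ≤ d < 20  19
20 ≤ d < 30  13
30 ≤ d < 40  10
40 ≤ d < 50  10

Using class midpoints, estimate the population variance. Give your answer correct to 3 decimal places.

184.495

Midpoints: 5, 15, 25, 35, 45
n = 67, Σfm = 1485, mean = 22.1642
Σfm² = 45275
Σf(m − x̄)² = Σfm² − (Σfm)²/n = 45275 − 1485²/67 = 12361.1940
Population variance = 12361.1940 / 67 = 184.4954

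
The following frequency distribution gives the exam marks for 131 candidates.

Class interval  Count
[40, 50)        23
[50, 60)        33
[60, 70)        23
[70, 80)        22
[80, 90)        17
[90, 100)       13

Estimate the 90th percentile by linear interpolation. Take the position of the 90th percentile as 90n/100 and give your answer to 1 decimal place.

Cumulative frequencies: 23, 56, 79, 101, 118, 131
n = 131; position = 90n/100 = 117.9.
This falls in the class [80, 90): L = 80, F = 101, f = 17, h = 10.
90th percentile ≈ 80 + ((117.9 − 101) / 17) × 10 = 89.9412

89.9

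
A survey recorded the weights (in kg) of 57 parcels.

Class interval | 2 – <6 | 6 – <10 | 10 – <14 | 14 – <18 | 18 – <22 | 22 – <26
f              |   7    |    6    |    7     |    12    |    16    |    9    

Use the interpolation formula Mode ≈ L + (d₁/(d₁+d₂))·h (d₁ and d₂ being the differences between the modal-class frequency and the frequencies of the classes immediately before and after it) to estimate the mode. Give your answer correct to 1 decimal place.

Modal class: 18 – <22 (highest frequency 16).
d₁ = 16 − 12 = 4, d₂ = 16 − 9 = 7
Mode ≈ 18 + (4/(4+7)) × 4 = 18 + 1.4545 = 19.4545

19.5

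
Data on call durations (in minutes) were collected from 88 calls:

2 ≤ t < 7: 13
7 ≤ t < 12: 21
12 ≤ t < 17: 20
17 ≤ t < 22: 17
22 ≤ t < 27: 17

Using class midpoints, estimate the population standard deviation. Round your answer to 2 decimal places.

6.70

Midpoints: 4.5, 9.5, 14.5, 19.5, 24.5
n = 88, Σfm = 1296, mean = 14.7273
Σfm² = 23032
Σf(m − x̄)² = Σfm² − (Σfm)²/n = 23032 − 1296²/88 = 3945.4545
Population variance = 3945.4545 / 88 = 44.8347
Standard deviation = √44.8347 = 6.6959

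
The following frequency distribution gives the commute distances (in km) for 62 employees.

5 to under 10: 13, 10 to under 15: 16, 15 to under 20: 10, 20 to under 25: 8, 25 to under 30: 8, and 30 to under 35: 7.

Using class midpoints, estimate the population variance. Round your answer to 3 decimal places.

Midpoints: 7.5, 12.5, 17.5, 22.5, 27.5, 32.5
n = 62, Σfm = 1100, mean = 17.7419
Σfm² = 23787.5
Σf(m − x̄)² = Σfm² − (Σfm)²/n = 23787.5 − 1100²/62 = 4271.3710
Population variance = 4271.3710 / 62 = 68.8931

68.893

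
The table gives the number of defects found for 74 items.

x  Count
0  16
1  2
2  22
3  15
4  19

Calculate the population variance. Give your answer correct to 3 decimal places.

Values: 0, 1, 2, 3, 4
n = 74, Σfx = 167, mean = 2.2568
Σfx² = 529
Σf(x − x̄)² = Σfx² − (Σfx)²/n = 529 − 167²/74 = 152.1216
Population variance = 152.1216 / 74 = 2.0557

2.056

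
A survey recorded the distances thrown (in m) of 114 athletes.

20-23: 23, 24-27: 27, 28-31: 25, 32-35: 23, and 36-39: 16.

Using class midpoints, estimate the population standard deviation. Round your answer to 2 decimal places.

Midpoints: 21.5, 25.5, 29.5, 33.5, 37.5
n = 114, Σfm = 3291, mean = 28.8684
Σfm² = 98256.5
Σf(m − x̄)² = Σfm² − (Σfm)²/n = 98256.5 − 3291²/114 = 3250.5263
Population variance = 3250.5263 / 114 = 28.5134
Standard deviation = √28.5134 = 5.3398

5.34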